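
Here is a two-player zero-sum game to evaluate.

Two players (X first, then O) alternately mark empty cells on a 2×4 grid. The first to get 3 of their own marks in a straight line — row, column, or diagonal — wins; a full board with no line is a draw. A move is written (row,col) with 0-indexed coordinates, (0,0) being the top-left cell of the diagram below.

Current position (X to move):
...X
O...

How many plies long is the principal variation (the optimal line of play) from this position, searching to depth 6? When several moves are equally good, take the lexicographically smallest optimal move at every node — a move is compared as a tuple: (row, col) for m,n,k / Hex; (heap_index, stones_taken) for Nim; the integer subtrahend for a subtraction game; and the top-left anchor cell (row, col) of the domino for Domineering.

PV length from [...X/O...]: 6 plies

p1 X@[...X/O...]: (0,0)[X..X/O...]+0* (0,1)[.X.X/O...]+0 (0,2)[..XX/O...]+0 (1,1)[...X/OX..]+0 (1,2)[...X/O.X.]+0 (1,3)[...X/O..X]+0
p2 O@[X..X/O...]: (0,1)[XO.X/O...]+0* (0,2)[X.OX/O...]+0 (1,1)[X..X/OO..]+0 (1,2)[X..X/O.O.]+0 (1,3)[X..X/O..O]+0
p3 X@[XO.X/O...]: (0,2)[XOXX/O...]+0* (1,1)[XO.X/OX..]+0 (1,2)[XO.X/O.X.]+0 (1,3)[XO.X/O..X]+0
p4 O@[XOXX/O...]: (1,1)[XOXX/OO..]+0* (1,2)[XOXX/O.O.]+0 (1,3)[XOXX/O..O]+0
p5 X@[XOXX/OO..]: (1,2)[XOXX/OOX.]+0* (1,3)[XOXX/OO.X]-1
p6 O@[XOXX/OOX.]: (1,3)[XOXX/OOXO]+0*
p7 X@[XOXX/OOXO] terminal +0; root [...X/O...] d6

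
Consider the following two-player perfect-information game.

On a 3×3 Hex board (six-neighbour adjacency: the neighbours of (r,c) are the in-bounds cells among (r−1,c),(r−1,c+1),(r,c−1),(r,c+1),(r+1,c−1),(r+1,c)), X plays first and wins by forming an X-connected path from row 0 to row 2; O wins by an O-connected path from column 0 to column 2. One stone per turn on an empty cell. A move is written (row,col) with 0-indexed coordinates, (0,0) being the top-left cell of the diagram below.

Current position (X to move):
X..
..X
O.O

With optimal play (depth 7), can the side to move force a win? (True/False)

p1 X@[X../..X/O.O]: (0,1)[XX./..X/O.O]-1 (0,2)[X.X/..X/O.O]-1 (1,0)[X../X.X/O.O]-1 (1,1)[X../.XX/O.O]-1 (2,1)[X../..X/OXO]+1*
p2 O@[X../..X/OXO]: (0,1)[XO./..X/OXO]-1* (0,2)[X.O/..X/OXO]-1 (1,0)[X../O.X/OXO]-1 (1,1)[X../.OX/OXO]-1
p3 X@[XO./..X/OXO]: (0,2)[XOX/..X/OXO]+1* (1,0)[XO./X.X/OXO]+1 (1,1)[XO./.XX/OXO]+1
p4 O@[XOX/..X/OXO] terminal -1; root [X../..X/O.O] d7

X winning at [X../..X/O.O]: True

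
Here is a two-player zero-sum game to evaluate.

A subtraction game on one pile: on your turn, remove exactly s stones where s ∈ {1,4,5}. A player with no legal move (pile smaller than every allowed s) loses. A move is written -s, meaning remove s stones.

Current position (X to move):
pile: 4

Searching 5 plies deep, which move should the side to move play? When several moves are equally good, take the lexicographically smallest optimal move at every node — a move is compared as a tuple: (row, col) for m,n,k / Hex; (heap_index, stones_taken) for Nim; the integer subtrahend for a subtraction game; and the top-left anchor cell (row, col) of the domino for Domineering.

X's best at [4]: -4

p1 X@[4]: -1[3]-1 -4[0]+1*
p2 O@[0] terminal -1; root [4] d5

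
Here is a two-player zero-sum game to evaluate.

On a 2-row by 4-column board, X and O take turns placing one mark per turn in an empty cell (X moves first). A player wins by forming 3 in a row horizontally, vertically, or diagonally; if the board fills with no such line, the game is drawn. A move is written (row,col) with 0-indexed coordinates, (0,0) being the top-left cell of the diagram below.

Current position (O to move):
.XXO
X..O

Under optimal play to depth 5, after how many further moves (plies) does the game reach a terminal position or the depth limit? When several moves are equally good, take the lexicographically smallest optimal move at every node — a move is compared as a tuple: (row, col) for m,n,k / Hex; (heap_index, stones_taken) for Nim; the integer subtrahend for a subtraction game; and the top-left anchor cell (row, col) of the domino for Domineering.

[.XXO/X..O] O move#1: (0,0):+0/OXXO/X..O*, (1,1):-1/.XXO/XO.O, (1,2):-1/.XXO/X.OO
[OXXO/X..O] X move#2: (1,1):+0/OXXO/XX.O*, (1,2):+0/OXXO/X.XO
[OXXO/XX.O] O move#3: (1,2):+0/OXXO/XXOO*
[OXXO/XXOO] end (terminal +0, X#4); searched .XXO/X..O to 5

PV length from [.XXO/X..O]: 3 plies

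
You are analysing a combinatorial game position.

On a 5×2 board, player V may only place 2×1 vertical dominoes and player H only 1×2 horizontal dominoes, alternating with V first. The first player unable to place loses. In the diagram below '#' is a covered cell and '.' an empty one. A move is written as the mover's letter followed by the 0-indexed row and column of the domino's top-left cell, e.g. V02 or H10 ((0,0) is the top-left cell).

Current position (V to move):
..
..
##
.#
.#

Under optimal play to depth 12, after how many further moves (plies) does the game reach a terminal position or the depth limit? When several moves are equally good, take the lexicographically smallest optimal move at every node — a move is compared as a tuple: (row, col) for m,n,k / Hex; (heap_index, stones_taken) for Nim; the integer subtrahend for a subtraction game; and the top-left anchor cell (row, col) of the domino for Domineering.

[../../##/.#/.#] V move#1: V00:+1/#./#./##/.#/.#*, V01:+1/.#/.#/##/.#/.#, V30:-1/../../##/##/##
[#./#./##/.#/.#] end (terminal -1, H#2); searched ../../##/.#/.# to 12

PV length from [../../##/.#/.#]: 1 ply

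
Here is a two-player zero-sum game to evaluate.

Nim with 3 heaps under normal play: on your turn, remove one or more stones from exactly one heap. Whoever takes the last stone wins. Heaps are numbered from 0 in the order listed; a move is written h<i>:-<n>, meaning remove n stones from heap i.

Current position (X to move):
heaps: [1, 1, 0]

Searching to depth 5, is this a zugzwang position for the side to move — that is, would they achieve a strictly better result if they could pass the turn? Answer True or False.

zugzwang((1,1,0), X) = True

p1 X@[(1,1,0)]: h0:-1[(0,1,0)]-1* h1:-1[(1,0,0)]-1
p2 O@[(0,1,0)]: h1:-1[(0,0,0)]+1*
p3 X@[(0,0,0)] terminal -1; root [(1,1,0)] d5
if X skipped the turn, O would face:
~ p1 O@[(1,1,0)]: h0:-1[(0,1,0)]-1* h1:-1[(1,0,0)]-1
~ p2 X@[(0,1,0)]: h1:-1[(0,0,0)]+1*
~ p3 O@[(0,0,0)] terminal -1; root [(1,1,0)] d5
compare (X): move=-1 vs pass=+1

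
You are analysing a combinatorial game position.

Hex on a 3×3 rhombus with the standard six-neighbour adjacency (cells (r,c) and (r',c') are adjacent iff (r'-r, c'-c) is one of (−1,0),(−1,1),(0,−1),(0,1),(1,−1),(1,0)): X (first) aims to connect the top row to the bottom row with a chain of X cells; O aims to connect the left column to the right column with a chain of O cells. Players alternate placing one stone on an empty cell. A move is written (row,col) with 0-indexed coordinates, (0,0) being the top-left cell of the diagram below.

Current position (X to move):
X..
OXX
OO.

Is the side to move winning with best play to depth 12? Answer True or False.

p1 X@[X../OXX/OO.]: (0,1)[XX./OXX/OO.]-1 (0,2)[X.X/OXX/OO.]-1 (2,2)[X../OXX/OOX]+1*
p2 O@[X../OXX/OOX]: (0,1)[XO./OXX/OOX]-1* (0,2)[X.O/OXX/OOX]-1
p3 X@[XO./OXX/OOX]: (0,2)[XOX/OXX/OOX]+1*
p4 O@[XOX/OXX/OOX] terminal -1; root [X../OXX/OO.] d12

X winning at [X../OXX/OO.]: True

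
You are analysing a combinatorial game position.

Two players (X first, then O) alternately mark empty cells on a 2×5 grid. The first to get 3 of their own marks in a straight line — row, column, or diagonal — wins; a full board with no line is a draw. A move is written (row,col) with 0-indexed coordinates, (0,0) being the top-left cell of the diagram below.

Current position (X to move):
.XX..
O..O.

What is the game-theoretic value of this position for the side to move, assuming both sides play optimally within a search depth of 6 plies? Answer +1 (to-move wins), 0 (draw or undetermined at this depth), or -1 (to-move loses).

ply 1, X at .XX../O..O. | (0,0)=+1→XXX../O..O.*; (0,3)=+1→.XXX./O..O.; (0,4)=+1→.XX.X/O..O.; (1,1)=+1→.XX../OX.O.; (1,2)=+1→.XX../O.XO.; (1,4)=+1→.XX../O..OX
ply 2: XXX../O..O. is terminal -1 (O); from .XX../O..O. depth 6

value(.XX../O..O., X) = +1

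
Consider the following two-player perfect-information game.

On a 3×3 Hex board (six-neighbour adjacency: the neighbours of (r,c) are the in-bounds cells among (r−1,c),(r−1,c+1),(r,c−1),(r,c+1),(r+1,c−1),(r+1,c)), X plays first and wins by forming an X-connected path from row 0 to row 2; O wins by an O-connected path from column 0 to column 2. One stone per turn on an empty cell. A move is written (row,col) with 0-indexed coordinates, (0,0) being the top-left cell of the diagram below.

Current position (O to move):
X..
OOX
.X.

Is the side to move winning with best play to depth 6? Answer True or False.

p1 O@[X../OOX/.X.]: (0,1)[XO./OOX/.X.]-1 (0,2)[X.O/OOX/.X.]+1* (2,0)[X../OOX/OX.]-1 (2,2)[X../OOX/.XO]-1
p2 X@[X.O/OOX/.X.] terminal -1; root [X../OOX/.X.] d6

O winning at [X../OOX/.X.]: True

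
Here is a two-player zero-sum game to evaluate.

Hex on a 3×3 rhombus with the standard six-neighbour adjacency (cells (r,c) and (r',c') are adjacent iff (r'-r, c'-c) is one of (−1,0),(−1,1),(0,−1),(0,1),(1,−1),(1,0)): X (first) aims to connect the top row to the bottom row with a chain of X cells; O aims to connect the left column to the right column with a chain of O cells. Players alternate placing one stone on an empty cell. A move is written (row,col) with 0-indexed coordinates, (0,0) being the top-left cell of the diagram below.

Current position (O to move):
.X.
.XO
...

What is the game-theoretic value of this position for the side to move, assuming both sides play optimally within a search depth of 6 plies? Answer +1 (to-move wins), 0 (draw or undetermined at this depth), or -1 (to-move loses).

value(.X./.XO/..., O) = -1

ply 1, O at .X./.XO/... | (0,0)=-1→OX./.XO/...*; (0,2)=-1→.XO/.XO/...; (1,0)=-1→.X./OXO/...; (2,0)=-1→.X./.XO/O..; (2,1)=-1→.X./.XO/.O.; (2,2)=-1→.X./.XO/..O
ply 2, X at OX./.XO/... | (0,2)=+1→OXX/.XO/...*; (1,0)=+1→OX./XXO/...; (2,0)=+1→OX./.XO/X..; (2,1)=+1→OX./.XO/.X.; (2,2)=+1→OX./.XO/..X
ply 3, O at OXX/.XO/... | (1,0)=-1→OXX/OXO/...*; (2,0)=-1→OXX/.XO/O..; (2,1)=-1→OXX/.XO/.O.; (2,2)=-1→OXX/.XO/..O
ply 4, X at OXX/OXO/... | (2,0)=+1→OXX/OXO/X..*; (2,1)=+1→OXX/OXO/.X.; (2,2)=+1→OXX/OXO/..X
ply 5: OXX/OXO/X.. is terminal -1 (O); from .X./.XO/... depth 6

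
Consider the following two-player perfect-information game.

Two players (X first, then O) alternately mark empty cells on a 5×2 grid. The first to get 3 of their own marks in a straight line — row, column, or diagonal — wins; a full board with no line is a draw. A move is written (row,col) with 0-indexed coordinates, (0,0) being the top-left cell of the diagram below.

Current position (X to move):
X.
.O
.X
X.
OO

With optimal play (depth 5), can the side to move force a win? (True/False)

X winning at [X./.O/.X/X./OO]: False

p1 X@[X./.O/.X/X./OO]: (0,1)[XX/.O/.X/X./OO]+0* (1,0)[X./XO/.X/X./OO]+0 (2,0)[X./.O/XX/X./OO]+0 (3,1)[X./.O/.X/XX/OO]+0
p2 O@[XX/.O/.X/X./OO]: (1,0)[XX/OO/.X/X./OO]+0* (2,0)[XX/.O/OX/X./OO]+0 (3,1)[XX/.O/.X/XO/OO]+0
p3 X@[XX/OO/.X/X./OO]: (2,0)[XX/OO/XX/X./OO]+0* (3,1)[XX/OO/.X/XX/OO]+0
p4 O@[XX/OO/XX/X./OO]: (3,1)[XX/OO/XX/XO/OO]+0*
p5 X@[XX/OO/XX/XO/OO] terminal +0; root [X./.O/.X/X./OO] d5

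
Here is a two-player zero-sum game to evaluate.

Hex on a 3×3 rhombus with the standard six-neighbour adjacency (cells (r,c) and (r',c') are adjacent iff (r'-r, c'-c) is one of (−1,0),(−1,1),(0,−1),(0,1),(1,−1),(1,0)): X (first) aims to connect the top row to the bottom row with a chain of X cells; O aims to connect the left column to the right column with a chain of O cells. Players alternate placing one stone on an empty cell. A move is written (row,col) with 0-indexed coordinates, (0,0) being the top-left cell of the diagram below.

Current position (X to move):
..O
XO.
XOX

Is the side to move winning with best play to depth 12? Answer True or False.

p1 X@[..O/XO./XOX]: (0,0)[X.O/XO./XOX]+1* (0,1)[.XO/XO./XOX]+1 (1,2)[..O/XOX/XOX]+1
p2 O@[X.O/XO./XOX] terminal -1; root [..O/XO./XOX] d12

X winning at [..O/XO./XOX]: True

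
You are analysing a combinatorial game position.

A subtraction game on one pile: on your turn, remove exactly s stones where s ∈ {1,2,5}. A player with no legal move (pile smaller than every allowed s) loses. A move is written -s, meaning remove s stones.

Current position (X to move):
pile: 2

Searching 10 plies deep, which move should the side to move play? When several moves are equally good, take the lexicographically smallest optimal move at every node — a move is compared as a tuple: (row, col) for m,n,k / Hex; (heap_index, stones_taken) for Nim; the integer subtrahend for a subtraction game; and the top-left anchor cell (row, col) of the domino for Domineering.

ply 1, X at 2 | -1=-1→1; -2=+1→0*
ply 2: 0 is terminal -1 (O); from 2 depth 10

X's best at [2]: -2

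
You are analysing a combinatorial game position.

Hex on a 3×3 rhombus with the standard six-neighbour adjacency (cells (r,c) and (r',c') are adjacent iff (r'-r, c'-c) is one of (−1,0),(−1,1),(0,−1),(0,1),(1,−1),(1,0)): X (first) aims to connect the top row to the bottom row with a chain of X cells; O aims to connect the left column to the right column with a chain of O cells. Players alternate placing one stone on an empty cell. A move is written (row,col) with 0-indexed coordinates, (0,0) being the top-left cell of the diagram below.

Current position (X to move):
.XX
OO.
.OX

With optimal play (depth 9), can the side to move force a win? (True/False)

X winning at [.XX/OO./.OX]: True

[.XX/OO./.OX] X move#1: (0,0):-1/XXX/OO./.OX, (1,2):+1/.XX/OOX/.OX*, (2,0):-1/.XX/OO./XOX
[.XX/OOX/.OX] end (terminal -1, O#2); searched .XX/OO./.OX to 9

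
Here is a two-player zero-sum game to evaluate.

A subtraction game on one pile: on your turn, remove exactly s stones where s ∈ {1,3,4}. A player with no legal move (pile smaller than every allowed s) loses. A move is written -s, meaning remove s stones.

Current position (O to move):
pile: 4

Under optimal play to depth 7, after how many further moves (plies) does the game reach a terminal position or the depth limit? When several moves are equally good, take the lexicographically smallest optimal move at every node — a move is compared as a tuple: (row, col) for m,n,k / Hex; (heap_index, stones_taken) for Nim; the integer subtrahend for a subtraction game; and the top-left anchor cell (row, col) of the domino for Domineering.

p1 O@[4]: -1[3]-1 -3[1]-1 -4[0]+1*
p2 X@[0] terminal -1; root [4] d7

PV length from [4]: 1 ply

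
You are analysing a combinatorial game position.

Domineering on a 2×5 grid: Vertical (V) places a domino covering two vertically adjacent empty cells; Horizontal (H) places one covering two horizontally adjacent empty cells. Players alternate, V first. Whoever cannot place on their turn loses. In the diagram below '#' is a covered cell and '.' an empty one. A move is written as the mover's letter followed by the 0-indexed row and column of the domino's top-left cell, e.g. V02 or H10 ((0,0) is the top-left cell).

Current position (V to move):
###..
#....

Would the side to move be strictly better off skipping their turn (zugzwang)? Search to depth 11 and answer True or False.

[###../#....] V move#1: V03:+1/####./#..#.*, V04:-1/###.#/#...#
[####./#..#.] H move#2: H11:-1/####./####.*
[####./####.] V move#3: V04:+1/#####/#####*
[#####/#####] end (terminal -1, H#4); searched ###../#.... to 11
suppose V passes — search the same position with H to move:
pass> [###../#....] H move#1: H03:+1/#####/#....*, H11:-1/###../###.., H12:-1/###../#.##., H13:+1/###../#..##
pass> [#####/#....] end (terminal -1, V#2); searched ###../#.... to 11
for V: play +1, pass -1

zugzwang(###../#...., V) = False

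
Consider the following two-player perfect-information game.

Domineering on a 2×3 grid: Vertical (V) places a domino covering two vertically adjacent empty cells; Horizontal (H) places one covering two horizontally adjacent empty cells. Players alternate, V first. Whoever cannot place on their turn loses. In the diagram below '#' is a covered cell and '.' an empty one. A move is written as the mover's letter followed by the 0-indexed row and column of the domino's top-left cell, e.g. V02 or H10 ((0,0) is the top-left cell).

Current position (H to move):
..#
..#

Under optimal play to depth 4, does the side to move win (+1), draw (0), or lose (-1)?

[..#/..#] H move#1: H00:+1/###/..#*, H10:+1/..#/###
[###/..#] end (terminal -1, V#2); searched ..#/..# to 4

value(..#/..#, H) = +1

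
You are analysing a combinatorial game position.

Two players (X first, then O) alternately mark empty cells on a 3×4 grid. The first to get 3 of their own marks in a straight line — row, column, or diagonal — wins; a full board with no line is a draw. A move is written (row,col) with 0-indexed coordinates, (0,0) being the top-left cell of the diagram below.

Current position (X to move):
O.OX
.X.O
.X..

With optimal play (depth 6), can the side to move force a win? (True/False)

X winning at [O.OX/.X.O/.X..]: True

ply 1, X at O.OX/.X.O/.X.. | (0,1)=+1→OXOX/.X.O/.X..*; (1,0)=-1→O.OX/XX.O/.X..; (1,2)=+1→O.OX/.XXO/.X..; (2,0)=-1→O.OX/.X.O/XX..; (2,2)=-1→O.OX/.X.O/.XX.; (2,3)=-1→O.OX/.X.O/.X.X
ply 2: OXOX/.X.O/.X.. is terminal -1 (O); from O.OX/.X.O/.X.. depth 6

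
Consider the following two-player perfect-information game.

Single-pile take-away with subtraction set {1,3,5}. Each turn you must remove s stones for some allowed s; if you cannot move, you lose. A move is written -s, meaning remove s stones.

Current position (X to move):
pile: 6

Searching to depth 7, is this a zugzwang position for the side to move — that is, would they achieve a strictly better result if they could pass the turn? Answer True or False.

zugzwang(6, X) = True

ply 1, X at 6 | -1=-1→5*; -3=-1→3; -5=-1→1
ply 2, O at 5 | -1=+1→4*; -3=+1→2; -5=+1→0
ply 3, X at 4 | -1=-1→3*; -3=-1→1
ply 4, O at 3 | -1=+1→2*; -3=+1→0
ply 5, X at 2 | -1=-1→1*
ply 6, O at 1 | -1=+1→0*
ply 7: 0 is terminal -1 (X); from 6 depth 7
suppose X passes — search the same position with O to move:
pass> ply 1, O at 6 | -1=-1→5*; -3=-1→3; -5=-1→1
pass> ply 2, X at 5 | -1=+1→4*; -3=+1→2; -5=+1→0
pass> ply 3, O at 4 | -1=-1→3*; -3=-1→1
pass> ply 4, X at 3 | -1=+1→2*; -3=+1→0
pass> ply 5, O at 2 | -1=-1→1*
pass> ply 6, X at 1 | -1=+1→0*
pass> ply 7: 0 is terminal -1 (O); from 6 depth 7
for X: play -1, pass +1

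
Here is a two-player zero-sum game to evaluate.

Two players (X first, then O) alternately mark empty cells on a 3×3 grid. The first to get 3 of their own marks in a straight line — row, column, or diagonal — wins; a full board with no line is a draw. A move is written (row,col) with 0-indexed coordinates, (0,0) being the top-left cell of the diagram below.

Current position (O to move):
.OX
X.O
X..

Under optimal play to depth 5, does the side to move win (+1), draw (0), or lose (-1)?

[.OX/X.O/X..] O move#1: (0,0):-1/OOX/X.O/X..*, (1,1):-1/.OX/XOO/X.., (2,1):-1/.OX/X.O/XO., (2,2):-1/.OX/X.O/X.O
[OOX/X.O/X..] X move#2: (1,1):+1/OOX/XXO/X..*, (2,1):+1/OOX/X.O/XX., (2,2):+1/OOX/X.O/X.X
[OOX/XXO/X..] end (terminal -1, O#3); searched .OX/X.O/X.. to 5

value(.OX/X.O/X.., O) = -1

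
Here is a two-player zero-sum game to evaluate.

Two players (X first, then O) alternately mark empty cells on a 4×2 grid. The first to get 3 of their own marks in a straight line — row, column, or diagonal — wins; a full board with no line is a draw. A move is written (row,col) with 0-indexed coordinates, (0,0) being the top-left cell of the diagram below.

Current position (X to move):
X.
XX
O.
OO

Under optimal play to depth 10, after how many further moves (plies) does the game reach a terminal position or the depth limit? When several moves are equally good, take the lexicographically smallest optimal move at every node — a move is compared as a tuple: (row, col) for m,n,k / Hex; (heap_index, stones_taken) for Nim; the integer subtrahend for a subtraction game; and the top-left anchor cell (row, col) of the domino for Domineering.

PV length from [X./XX/O./OO]: 2 plies

ply 1, X at X./XX/O./OO | (0,1)=+0→XX/XX/O./OO*; (2,1)=+0→X./XX/OX/OO
ply 2, O at XX/XX/O./OO | (2,1)=+0→XX/XX/OO/OO*
ply 3: XX/XX/OO/OO is terminal +0 (X); from X./XX/O./OO depth 10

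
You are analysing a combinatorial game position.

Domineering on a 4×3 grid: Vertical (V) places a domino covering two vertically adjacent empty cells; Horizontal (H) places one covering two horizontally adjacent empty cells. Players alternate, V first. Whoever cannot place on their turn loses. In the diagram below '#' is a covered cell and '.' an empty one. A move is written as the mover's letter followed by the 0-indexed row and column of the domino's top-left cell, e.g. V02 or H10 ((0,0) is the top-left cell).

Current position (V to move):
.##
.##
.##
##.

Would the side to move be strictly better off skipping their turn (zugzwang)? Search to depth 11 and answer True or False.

zugzwang(.##/.##/.##/##., V) = False

[.##/.##/.##/##.] V move#1: V00:+1/###/###/.##/##.*, V10:+1/.##/###/###/##.
[###/###/.##/##.] end (terminal -1, H#2); searched .##/.##/.##/##. to 11
if V skipped the turn, H would face:
~ [.##/.##/.##/##.] end (terminal -1, H#1); searched .##/.##/.##/##. to 11
compare (V): move=+1 vs pass=+1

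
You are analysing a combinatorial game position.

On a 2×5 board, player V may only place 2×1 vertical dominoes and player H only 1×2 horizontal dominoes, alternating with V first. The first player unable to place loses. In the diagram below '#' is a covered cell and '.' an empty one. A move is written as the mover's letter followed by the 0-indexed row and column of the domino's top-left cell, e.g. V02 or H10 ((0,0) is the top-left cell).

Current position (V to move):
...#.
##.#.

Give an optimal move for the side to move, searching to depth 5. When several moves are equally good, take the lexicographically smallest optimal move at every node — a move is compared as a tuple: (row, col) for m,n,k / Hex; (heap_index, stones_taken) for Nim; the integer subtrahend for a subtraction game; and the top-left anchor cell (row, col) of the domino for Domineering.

p1 V@[...#./##.#.]: V02[..##./####.]+1* V04[...##/##.##]-1
p2 H@[..##./####.]: H00[####./####.]-1*
p3 V@[####./####.]: V04[#####/#####]+1*
p4 H@[#####/#####] terminal -1; root [...#./##.#.] d5

V's best at [...#./##.#.]: V02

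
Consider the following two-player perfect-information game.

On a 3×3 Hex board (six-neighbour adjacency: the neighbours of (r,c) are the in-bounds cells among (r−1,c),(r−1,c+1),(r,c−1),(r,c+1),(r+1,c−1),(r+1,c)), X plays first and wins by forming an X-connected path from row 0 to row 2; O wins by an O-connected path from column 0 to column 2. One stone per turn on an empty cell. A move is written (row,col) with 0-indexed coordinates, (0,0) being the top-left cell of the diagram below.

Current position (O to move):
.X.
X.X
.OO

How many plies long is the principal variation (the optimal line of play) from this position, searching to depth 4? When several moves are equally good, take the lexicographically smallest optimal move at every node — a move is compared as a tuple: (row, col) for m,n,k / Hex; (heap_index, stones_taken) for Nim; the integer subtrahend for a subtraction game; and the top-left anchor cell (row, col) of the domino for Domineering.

PV length from [.X./X.X/.OO]: 1 ply

[.X./X.X/.OO] O move#1: (0,0):-1/OX./X.X/.OO, (0,2):-1/.XO/X.X/.OO, (1,1):-1/.X./XOX/.OO, (2,0):+1/.X./X.X/OOO*
[.X./X.X/OOO] end (terminal -1, X#2); searched .X./X.X/.OO to 4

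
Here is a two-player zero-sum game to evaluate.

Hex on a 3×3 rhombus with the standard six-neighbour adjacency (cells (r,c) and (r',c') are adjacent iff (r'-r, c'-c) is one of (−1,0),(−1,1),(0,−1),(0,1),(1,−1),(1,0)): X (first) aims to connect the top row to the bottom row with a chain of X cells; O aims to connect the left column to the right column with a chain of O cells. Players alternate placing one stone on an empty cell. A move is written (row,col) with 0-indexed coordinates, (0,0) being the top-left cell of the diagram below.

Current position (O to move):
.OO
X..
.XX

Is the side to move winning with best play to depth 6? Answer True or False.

p1 O@[.OO/X../.XX]: (0,0)[OOO/X../.XX]+1* (1,1)[.OO/XO./.XX]+1 (1,2)[.OO/X.O/.XX]-1 (2,0)[.OO/X../OXX]+1
p2 X@[OOO/X../.XX] terminal -1; root [.OO/X../.XX] d6

O winning at [.OO/X../.XX]: True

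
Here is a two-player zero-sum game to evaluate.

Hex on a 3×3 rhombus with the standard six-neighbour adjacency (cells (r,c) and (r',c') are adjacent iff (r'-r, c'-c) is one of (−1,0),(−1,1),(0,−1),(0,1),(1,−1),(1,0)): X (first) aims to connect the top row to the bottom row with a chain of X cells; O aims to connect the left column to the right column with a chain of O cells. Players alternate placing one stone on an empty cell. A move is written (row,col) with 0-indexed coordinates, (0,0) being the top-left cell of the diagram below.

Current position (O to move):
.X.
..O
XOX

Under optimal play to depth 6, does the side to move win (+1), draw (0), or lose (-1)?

p1 O@[.X./..O/XOX]: (0,0)[OX./..O/XOX]-1* (0,2)[.XO/..O/XOX]-1 (1,0)[.X./O.O/XOX]-1 (1,1)[.X./.OO/XOX]-1
p2 X@[OX./..O/XOX]: (0,2)[OXX/..O/XOX]+1* (1,0)[OX./X.O/XOX]+1 (1,1)[OX./.XO/XOX]+1
p3 O@[OXX/..O/XOX]: (1,0)[OXX/O.O/XOX]-1* (1,1)[OXX/.OO/XOX]-1
p4 X@[OXX/O.O/XOX]: (1,1)[OXX/OXO/XOX]+1*
p5 O@[OXX/OXO/XOX] terminal -1; root [.X./..O/XOX] d6

value(.X./..O/XOX, O) = -1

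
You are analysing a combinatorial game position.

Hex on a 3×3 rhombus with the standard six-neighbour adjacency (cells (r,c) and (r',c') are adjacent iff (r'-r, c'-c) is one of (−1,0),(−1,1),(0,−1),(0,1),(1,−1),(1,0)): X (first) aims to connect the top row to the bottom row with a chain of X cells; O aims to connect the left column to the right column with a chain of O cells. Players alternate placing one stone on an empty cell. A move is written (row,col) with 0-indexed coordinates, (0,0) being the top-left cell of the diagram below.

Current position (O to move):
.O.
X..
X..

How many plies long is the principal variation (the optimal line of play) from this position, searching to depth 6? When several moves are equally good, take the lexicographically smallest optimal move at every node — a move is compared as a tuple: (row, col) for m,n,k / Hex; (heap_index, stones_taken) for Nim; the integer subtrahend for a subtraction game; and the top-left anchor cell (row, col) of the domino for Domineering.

PV length from [.O./X../X..]: 6 plies

ply 1, O at .O./X../X.. | (0,0)=-1→OO./X../X..*; (0,2)=-1→.OO/X../X..; (1,1)=-1→.O./XO./X..; (1,2)=-1→.O./X.O/X..; (2,1)=-1→.O./X../XO.; (2,2)=-1→.O./X../X.O
ply 2, X at OO./X../X.. | (0,2)=+1→OOX/X../X..*; (1,1)=-1→OO./XX./X..; (1,2)=-1→OO./X.X/X..; (2,1)=-1→OO./X../XX.; (2,2)=-1→OO./X../X.X
ply 3, O at OOX/X../X.. | (1,1)=-1→OOX/XO./X..*; (1,2)=-1→OOX/X.O/X..; (2,1)=-1→OOX/X../XO.; (2,2)=-1→OOX/X../X.O
ply 4, X at OOX/XO./X.. | (1,2)=+1→OOX/XOX/X..*; (2,1)=-1→OOX/XO./XX.; (2,2)=-1→OOX/XO./X.X
ply 5, O at OOX/XOX/X.. | (2,1)=-1→OOX/XOX/XO.*; (2,2)=-1→OOX/XOX/X.O
ply 6, X at OOX/XOX/XO. | (2,2)=+1→OOX/XOX/XOX*
ply 7: OOX/XOX/XOX is terminal -1 (O); from .O./X../X.. depth 6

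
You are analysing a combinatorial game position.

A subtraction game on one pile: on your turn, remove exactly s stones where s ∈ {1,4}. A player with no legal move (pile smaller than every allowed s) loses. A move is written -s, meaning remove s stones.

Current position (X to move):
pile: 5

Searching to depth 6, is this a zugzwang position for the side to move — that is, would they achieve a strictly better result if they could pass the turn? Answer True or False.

zugzwang(5, X) = True

p1 X@[5]: -1[4]-1* -4[1]-1
p2 O@[4]: -1[3]-1 -4[0]+1*
p3 X@[0] terminal -1; root [5] d6
pass branch (O moves first from the same position):
  | p1 O@[5]: -1[4]-1* -4[1]-1
  | p2 X@[4]: -1[3]-1 -4[0]+1*
  | p3 O@[0] terminal -1; root [5] d6
X moving scores -1; X passing scores +1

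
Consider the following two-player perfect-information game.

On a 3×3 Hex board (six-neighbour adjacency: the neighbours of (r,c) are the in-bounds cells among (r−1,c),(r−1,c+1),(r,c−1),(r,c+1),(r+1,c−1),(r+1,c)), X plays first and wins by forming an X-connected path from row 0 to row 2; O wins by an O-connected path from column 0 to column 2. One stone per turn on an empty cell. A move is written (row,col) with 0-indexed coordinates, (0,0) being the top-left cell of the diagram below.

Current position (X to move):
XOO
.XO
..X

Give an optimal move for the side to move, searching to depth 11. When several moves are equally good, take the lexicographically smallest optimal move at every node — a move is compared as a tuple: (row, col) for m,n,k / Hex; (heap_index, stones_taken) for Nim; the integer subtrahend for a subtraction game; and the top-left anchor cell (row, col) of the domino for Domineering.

X's best at [XOO/.XO/..X]: (1,0)

[XOO/.XO/..X] X move#1: (1,0):+1/XOO/XXO/..X*, (2,0):-1/XOO/.XO/X.X, (2,1):-1/XOO/.XO/.XX
[XOO/XXO/..X] O move#2: (2,0):-1/XOO/XXO/O.X*, (2,1):-1/XOO/XXO/.OX
[XOO/XXO/O.X] X move#3: (2,1):+1/XOO/XXO/OXX*
[XOO/XXO/OXX] end (terminal -1, O#4); searched XOO/.XO/..X to 11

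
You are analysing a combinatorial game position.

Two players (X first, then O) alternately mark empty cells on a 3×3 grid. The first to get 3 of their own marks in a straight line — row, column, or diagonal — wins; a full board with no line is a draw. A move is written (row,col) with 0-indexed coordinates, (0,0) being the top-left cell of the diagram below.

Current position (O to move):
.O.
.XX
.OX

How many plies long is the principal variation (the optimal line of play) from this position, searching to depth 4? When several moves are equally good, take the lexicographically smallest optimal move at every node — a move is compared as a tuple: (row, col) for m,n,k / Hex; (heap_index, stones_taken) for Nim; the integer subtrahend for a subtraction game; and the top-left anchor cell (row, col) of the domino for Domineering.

[.O./.XX/.OX] O move#1: (0,0):-1/OO./.XX/.OX*, (0,2):-1/.OO/.XX/.OX, (1,0):-1/.O./OXX/.OX, (2,0):-1/.O./.XX/OOX
[OO./.XX/.OX] X move#2: (0,2):+1/OOX/.XX/.OX*, (1,0):+1/OO./XXX/.OX, (2,0):-1/OO./.XX/XOX
[OOX/.XX/.OX] end (terminal -1, O#3); searched .O./.XX/.OX to 4

PV length from [.O./.XX/.OX]: 2 plies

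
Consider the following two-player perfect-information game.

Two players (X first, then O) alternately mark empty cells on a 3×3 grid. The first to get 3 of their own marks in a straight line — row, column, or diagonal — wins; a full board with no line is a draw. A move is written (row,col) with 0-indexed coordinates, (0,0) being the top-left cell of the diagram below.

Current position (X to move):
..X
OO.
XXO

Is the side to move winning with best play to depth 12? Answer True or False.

ply 1, X at ..X/OO./XXO | (0,0)=-1→X.X/OO./XXO*; (0,1)=-1→.XX/OO./XXO; (1,2)=-1→..X/OOX/XXO
ply 2, O at X.X/OO./XXO | (0,1)=+0→XOX/OO./XXO; (1,2)=+1→X.X/OOO/XXO*
ply 3: X.X/OOO/XXO is terminal -1 (X); from ..X/OO./XXO depth 12

X winning at [..X/OO./XXO]: False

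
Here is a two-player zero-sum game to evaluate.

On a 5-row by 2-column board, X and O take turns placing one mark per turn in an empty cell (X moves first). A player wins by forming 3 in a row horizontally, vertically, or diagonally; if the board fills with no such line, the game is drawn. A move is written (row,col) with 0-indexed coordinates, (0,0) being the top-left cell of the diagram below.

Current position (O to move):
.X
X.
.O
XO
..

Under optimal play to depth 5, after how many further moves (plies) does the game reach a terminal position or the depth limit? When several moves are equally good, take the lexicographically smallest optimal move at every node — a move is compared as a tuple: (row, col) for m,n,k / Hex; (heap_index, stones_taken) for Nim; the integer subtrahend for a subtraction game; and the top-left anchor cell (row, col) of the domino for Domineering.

PV length from [.X/X./.O/XO/..]: 1 ply

p1 O@[.X/X./.O/XO/..]: (0,0)[OX/X./.O/XO/..]-1 (1,1)[.X/XO/.O/XO/..]+1* (2,0)[.X/X./OO/XO/..]+1 (4,0)[.X/X./.O/XO/O.]-1 (4,1)[.X/X./.O/XO/.O]+1
p2 X@[.X/XO/.O/XO/..] terminal -1; root [.X/X./.O/XO/..] d5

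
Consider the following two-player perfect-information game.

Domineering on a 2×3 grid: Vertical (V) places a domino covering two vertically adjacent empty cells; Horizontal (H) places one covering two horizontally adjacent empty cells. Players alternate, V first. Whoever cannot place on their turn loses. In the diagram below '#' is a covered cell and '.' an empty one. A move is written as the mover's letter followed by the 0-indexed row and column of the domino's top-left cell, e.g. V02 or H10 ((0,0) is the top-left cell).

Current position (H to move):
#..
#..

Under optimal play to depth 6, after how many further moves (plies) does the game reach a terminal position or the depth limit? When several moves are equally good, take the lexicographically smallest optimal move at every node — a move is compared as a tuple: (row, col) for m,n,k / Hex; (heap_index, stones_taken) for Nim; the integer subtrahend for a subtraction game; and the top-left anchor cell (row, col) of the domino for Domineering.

PV length from [#../#..]: 1 ply

[#../#..] H move#1: H01:+1/###/#..*, H11:+1/#../###
[###/#..] end (terminal -1, V#2); searched #../#.. to 6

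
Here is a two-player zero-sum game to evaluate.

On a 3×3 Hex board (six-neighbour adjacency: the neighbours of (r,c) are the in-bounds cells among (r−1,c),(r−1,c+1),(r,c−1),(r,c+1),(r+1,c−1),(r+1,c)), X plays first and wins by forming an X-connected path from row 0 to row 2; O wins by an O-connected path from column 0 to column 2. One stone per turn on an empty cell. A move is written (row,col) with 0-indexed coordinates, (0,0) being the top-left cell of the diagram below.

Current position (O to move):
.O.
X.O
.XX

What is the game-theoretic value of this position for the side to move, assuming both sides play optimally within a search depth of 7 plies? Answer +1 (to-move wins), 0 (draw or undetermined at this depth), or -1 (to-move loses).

p1 O@[.O./X.O/.XX]: (0,0)[OO./X.O/.XX]+1* (0,2)[.OO/X.O/.XX]-1 (1,1)[.O./XOO/.XX]+1 (2,0)[.O./X.O/OXX]-1
p2 X@[OO./X.O/.XX]: (0,2)[OOX/X.O/.XX]-1* (1,1)[OO./XXO/.XX]-1 (2,0)[OO./X.O/XXX]-1
p3 O@[OOX/X.O/.XX]: (1,1)[OOX/XOO/.XX]+1* (2,0)[OOX/X.O/OXX]-1
p4 X@[OOX/XOO/.XX] terminal -1; root [.O./X.O/.XX] d7

value(.O./X.O/.XX, O) = +1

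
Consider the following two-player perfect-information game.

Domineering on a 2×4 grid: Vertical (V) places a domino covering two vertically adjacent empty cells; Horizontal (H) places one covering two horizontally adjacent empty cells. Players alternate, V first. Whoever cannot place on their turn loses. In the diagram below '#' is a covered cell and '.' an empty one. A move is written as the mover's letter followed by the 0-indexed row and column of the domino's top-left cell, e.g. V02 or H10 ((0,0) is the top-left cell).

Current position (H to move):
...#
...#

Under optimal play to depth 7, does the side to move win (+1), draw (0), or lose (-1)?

value(...#/...#, H) = +1

p1 H@[...#/...#]: H00[##.#/...#]+1* H01[.###/...#]+1 H10[...#/##.#]+1 H11[...#/.###]+1
p2 V@[##.#/...#]: V02[####/..##]-1*
p3 H@[####/..##]: H10[####/####]+1*
p4 V@[####/####] terminal -1; root [...#/...#] d7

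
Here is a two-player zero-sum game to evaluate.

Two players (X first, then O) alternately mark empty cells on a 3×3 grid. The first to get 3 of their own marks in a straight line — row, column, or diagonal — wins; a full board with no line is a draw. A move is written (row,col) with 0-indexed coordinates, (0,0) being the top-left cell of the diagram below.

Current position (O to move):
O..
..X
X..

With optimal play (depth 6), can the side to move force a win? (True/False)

ply 1, O at O../..X/X.. | (0,1)=-1→OO./..X/X..; (0,2)=+0→O.O/..X/X..*; (1,0)=-1→O../O.X/X..; (1,1)=-1→O../.OX/X..; (2,1)=-1→O../..X/XO.; (2,2)=-1→O../..X/X.O
ply 2, X at O.O/..X/X.. | (0,1)=+0→OXO/..X/X..*; (1,0)=-1→O.O/X.X/X..; (1,1)=-1→O.O/.XX/X..; (2,1)=-1→O.O/..X/XX.; (2,2)=-1→O.O/..X/X.X
ply 3, O at OXO/..X/X.. | (1,0)=-1→OXO/O.X/X..; (1,1)=+0→OXO/.OX/X..*; (2,1)=+0→OXO/..X/XO.; (2,2)=-1→OXO/..X/X.O
ply 4, X at OXO/.OX/X.. | (1,0)=-1→OXO/XOX/X..; (2,1)=-1→OXO/.OX/XX.; (2,2)=+0→OXO/.OX/X.X*
ply 5, O at OXO/.OX/X.X | (1,0)=-1→OXO/OOX/X.X; (2,1)=+0→OXO/.OX/XOX*
ply 6, X at OXO/.OX/XOX | (1,0)=+0→OXO/XOX/XOX*
ply 7: OXO/XOX/XOX is terminal +0 (O); from O../..X/X.. depth 6

O winning at [O../..X/X..]: False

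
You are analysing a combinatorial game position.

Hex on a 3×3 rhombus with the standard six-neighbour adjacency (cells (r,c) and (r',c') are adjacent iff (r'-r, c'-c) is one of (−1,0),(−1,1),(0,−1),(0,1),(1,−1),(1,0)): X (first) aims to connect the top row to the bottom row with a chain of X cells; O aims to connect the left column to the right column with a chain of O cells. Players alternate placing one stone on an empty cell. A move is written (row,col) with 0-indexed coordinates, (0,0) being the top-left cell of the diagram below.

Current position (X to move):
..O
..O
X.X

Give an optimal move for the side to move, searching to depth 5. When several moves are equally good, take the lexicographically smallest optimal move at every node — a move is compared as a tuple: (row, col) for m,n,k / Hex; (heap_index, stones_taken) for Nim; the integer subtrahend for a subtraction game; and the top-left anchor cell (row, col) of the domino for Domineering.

p1 X@[..O/..O/X.X]: (0,0)[X.O/..O/X.X]-1 (0,1)[.XO/..O/X.X]+1* (1,0)[..O/X.O/X.X]+1 (1,1)[..O/.XO/X.X]-1 (2,1)[..O/..O/XXX]-1
p2 O@[.XO/..O/X.X]: (0,0)[OXO/..O/X.X]-1* (1,0)[.XO/O.O/X.X]-1 (1,1)[.XO/.OO/X.X]-1 (2,1)[.XO/..O/XOX]-1
p3 X@[OXO/..O/X.X]: (1,0)[OXO/X.O/X.X]+1* (1,1)[OXO/.XO/X.X]+1 (2,1)[OXO/..O/XXX]+1
p4 O@[OXO/X.O/X.X] terminal -1; root [..O/..O/X.X] d5

X's best at [..O/..O/X.X]: (0,1)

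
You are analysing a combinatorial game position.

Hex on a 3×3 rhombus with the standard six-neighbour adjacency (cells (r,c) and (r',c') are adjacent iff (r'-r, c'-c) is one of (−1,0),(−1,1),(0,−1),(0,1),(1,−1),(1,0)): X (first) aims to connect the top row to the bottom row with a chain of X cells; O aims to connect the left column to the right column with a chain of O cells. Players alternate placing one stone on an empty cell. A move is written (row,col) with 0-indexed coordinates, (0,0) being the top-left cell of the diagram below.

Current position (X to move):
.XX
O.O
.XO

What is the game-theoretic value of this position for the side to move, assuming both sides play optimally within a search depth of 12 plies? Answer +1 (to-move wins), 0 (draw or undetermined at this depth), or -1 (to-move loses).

value(.XX/O.O/.XO, X) = +1

[.XX/O.O/.XO] X move#1: (0,0):-1/XXX/O.O/.XO, (1,1):+1/.XX/OXO/.XO*, (2,0):-1/.XX/O.O/XXO
[.XX/OXO/.XO] end (terminal -1, O#2); searched .XX/O.O/.XO to 12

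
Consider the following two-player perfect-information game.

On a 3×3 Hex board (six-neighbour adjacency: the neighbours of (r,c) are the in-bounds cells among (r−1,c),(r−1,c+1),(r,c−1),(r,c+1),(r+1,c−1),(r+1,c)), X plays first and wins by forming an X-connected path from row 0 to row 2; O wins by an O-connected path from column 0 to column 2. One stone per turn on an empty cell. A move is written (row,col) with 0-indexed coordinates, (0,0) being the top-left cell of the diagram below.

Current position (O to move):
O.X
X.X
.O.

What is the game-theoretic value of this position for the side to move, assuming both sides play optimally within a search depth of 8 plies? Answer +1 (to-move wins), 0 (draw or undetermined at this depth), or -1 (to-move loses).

value(O.X/X.X/.O., O) = -1

[O.X/X.X/.O.] O move#1: (0,1):-1/OOX/X.X/.O.*, (1,1):-1/O.X/XOX/.O., (2,0):-1/O.X/X.X/OO., (2,2):-1/O.X/X.X/.OO
[OOX/X.X/.O.] X move#2: (1,1):+1/OOX/XXX/.O.*, (2,0):+1/OOX/X.X/XO., (2,2):+1/OOX/X.X/.OX
[OOX/XXX/.O.] O move#3: (2,0):-1/OOX/XXX/OO.*, (2,2):-1/OOX/XXX/.OO
[OOX/XXX/OO.] X move#4: (2,2):+1/OOX/XXX/OOX*
[OOX/XXX/OOX] end (terminal -1, O#5); searched O.X/X.X/.O. to 8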